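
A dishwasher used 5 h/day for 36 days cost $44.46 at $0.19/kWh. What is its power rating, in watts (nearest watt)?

1300 W

Energy = $44.46 ÷ $0.19/kWh = 234 kWh
Runtime = 5 h/day × 36 days = 180 h
Power = 234 kWh ÷ 180 h = 1.3 kW = 1300 W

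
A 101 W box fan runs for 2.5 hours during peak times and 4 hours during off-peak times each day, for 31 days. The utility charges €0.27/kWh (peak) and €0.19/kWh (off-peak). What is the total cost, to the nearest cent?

Peak energy = 0.101 kW × 2.5 h × 31 = 7.8275 kWh
Off-peak energy = 0.101 kW × 4 h × 31 = 12.524 kWh
Cost = 7.8275 × €0.27 + 12.524 × €0.19 = €2.113425 + €2.37956 = €4.49

€4.49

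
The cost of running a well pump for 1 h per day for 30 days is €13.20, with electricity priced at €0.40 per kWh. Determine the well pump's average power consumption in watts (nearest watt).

Energy = €13.20 ÷ €0.40/kWh = 33 kWh
Runtime = 1 h/day × 30 days = 30 h
Power = 33 kWh ÷ 30 h = 1.1 kW = 1100 W

1100 W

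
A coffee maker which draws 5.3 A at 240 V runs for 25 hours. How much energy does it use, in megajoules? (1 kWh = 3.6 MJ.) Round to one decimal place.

Power = 5.3 A × 240 V = 1272 W = 1.272 kW
Energy = 1.272 kW × 25 h = 31.8 kWh
= 31.8 × 3.6 MJ = 114.5 MJ

114.5 MJ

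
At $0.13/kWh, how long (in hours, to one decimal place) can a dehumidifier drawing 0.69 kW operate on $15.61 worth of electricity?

Energy available = $15.61 ÷ $0.13/kWh = 120.0769 kWh
Hours = 120.0769 kWh ÷ 0.69 kW = 174.0 h

174.0 h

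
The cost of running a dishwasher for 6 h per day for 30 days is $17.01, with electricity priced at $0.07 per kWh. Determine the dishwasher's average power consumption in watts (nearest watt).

1350 W

Energy = $17.01 ÷ $0.07/kWh = 243 kWh
Runtime = 6 h/day × 30 days = 180 h
Power = 243 kWh ÷ 180 h = 1.35 kW = 1350 W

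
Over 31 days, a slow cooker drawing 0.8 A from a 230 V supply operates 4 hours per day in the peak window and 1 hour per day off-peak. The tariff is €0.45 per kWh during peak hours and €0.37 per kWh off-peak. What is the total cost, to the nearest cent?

Power = 0.8 A × 230 V = 184 W = 0.184 kW
Peak energy = 0.184 kW × 4 h × 31 = 22.816 kWh
Off-peak energy = 0.184 kW × 1 h × 31 = 5.704 kWh
Cost = 22.816 × €0.45 + 5.704 × €0.37 = €10.2672 + €2.11048 = €12.38

€12.38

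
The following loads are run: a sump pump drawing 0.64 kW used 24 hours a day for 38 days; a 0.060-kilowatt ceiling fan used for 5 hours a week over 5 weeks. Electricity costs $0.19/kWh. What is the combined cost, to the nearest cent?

sump pump: Runtime = 24 h × 38 = 912 h
sump pump: 0.64 kW × 912 h = 583.68 kWh
ceiling fan: Runtime = 5 h/week × 5 weeks = 25 h
ceiling fan: 0.06 kW × 25 h = 1.5 kWh
Total energy = 585.18 kWh
Cost = 585.18 × $0.19 = $111.18

$111.18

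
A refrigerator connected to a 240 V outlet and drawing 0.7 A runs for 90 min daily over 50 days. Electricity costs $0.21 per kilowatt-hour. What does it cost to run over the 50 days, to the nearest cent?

$2.65

Power = 0.7 A × 240 V = 168 W = 0.168 kW
Runtime = 90 min × 50 = 4500 min = 75 h
Energy = 0.168 kW × 75 h = 12.6 kWh
Cost = 12.6 kWh × $0.21/kWh = $2.65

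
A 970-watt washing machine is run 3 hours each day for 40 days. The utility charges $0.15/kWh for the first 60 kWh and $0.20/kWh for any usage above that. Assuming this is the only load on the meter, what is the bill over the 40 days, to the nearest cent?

$20.28

Runtime = 3 h/day × 40 days = 120 h
Energy = 0.97 kW × 120 h = 116.4 kWh
Tier 1 (0–60 kWh): 60 × $0.15 = $9
Above 60 kWh: 56.4 × $0.20 = $11.28
Bill = $20.28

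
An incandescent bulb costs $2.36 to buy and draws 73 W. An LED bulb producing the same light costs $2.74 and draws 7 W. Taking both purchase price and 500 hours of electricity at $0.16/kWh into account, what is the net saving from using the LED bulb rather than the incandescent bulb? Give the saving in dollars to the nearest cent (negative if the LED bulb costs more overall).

incandescent bulb: $2.36 + (73/1000) kW × 500 h × $0.16 = $2.36 + $5.84 = $8.2
LED bulb: $2.74 + (7/1000) kW × 500 h × $0.16 = $2.74 + $0.56 = $3.3
Saving = $8.2 − $3.3 = $4.9

$4.90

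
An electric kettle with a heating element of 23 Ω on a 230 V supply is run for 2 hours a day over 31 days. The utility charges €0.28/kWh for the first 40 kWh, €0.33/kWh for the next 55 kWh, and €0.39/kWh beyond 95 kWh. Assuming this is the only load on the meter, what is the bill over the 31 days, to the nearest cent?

Power = V²/R = 230²/23 = 2300 W = 2.3 kW
Runtime = 2 h/day × 31 days = 62 h
Energy = 2.3 kW × 62 h = 142.6 kWh
Tier 1 (0–40 kWh): 40 × €0.28 = €11.2
Tier 2 (40–95 kWh): 55 × €0.33 = €18.15
Above 95 kWh: 47.6 × €0.39 = €18.564
Bill = €47.91

€47.91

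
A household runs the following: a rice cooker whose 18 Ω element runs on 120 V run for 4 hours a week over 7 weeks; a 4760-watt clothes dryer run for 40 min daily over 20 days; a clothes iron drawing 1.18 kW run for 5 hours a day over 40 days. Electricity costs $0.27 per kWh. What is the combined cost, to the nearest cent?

rice cooker: Power = V²/R = 120²/18 = 800 W = 0.8 kW
rice cooker: Runtime = 4 h/week × 7 weeks = 28 h
rice cooker: 0.8 kW × 28 h = 22.4 kWh
clothes dryer: Runtime = 40 min × 20 = 800 min = 13.333333… h
clothes dryer: 4.76 kW × 13.333333… h = 63.466666… kWh
clothes iron: Runtime = 5 h/day × 40 days = 200 h
clothes iron: 1.18 kW × 200 h = 236 kWh
Total energy = 321.866666… kWh
Cost = 321.866666… × $0.27 = $86.90

$86.90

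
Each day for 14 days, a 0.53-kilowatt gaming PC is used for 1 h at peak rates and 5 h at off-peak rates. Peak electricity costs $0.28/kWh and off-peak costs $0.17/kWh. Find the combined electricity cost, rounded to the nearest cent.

$8.38

Peak energy = 0.53 kW × 1 h × 14 = 7.42 kWh
Off-peak energy = 0.53 kW × 5 h × 14 = 37.1 kWh
Cost = 7.42 × $0.28 + 37.1 × $0.17 = $2.0776 + $6.307 = $8.38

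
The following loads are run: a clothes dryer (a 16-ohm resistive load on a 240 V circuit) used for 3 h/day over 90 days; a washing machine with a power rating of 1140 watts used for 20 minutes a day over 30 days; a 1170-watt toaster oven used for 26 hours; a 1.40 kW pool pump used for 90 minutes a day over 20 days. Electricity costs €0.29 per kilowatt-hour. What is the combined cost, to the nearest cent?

€306.19

clothes dryer: Power = V²/R = 240²/16 = 3600 W = 3.6 kW
clothes dryer: Runtime = 3 h/day × 90 days = 270 h
clothes dryer: 3.6 kW × 270 h = 972 kWh
washing machine: Runtime = 20 min × 30 = 600 min = 10 h
washing machine: 1.14 kW × 10 h = 11.4 kWh
toaster oven: 1.17 kW × 26 h = 30.42 kWh
pool pump: Runtime = 90 min × 20 = 1800 min = 30 h
pool pump: 1.4 kW × 30 h = 42 kWh
Total energy = 1055.82 kWh
Cost = 1055.82 × €0.29 = €306.19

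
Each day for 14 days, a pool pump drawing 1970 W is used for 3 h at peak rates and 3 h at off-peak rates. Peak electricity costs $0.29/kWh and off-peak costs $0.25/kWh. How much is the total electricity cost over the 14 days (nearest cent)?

$44.68

Peak energy = 1.97 kW × 3 h × 14 = 82.74 kWh
Off-peak energy = 1.97 kW × 3 h × 14 = 82.74 kWh
Cost = 82.74 × $0.29 + 82.74 × $0.25 = $23.9946 + $20.685 = $44.68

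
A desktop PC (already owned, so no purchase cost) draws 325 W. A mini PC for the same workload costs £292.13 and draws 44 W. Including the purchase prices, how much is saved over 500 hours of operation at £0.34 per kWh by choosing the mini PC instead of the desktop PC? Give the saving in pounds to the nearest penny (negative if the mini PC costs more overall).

-£244.36

desktop PC: £0.00 + (325/1000) kW × 500 h × £0.34 = £0.00 + £55.25 = £55.25
mini PC: £292.13 + (44/1000) kW × 500 h × £0.34 = £292.13 + £7.48 = £299.61
Saving = £55.25 − £299.61 = −£244.36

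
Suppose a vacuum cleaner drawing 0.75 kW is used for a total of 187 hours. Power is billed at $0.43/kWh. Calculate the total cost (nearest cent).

$60.31

Energy = 0.75 kW × 187 h = 140.25 kWh
Cost = 140.25 kWh × $0.43/kWh = $60.31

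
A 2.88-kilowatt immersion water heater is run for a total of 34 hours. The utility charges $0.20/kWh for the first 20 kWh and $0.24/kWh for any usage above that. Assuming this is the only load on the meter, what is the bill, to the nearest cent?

Energy = 2.88 kW × 34 h = 97.92 kWh
Tier 1 (0–20 kWh): 20 × $0.20 = $4
Above 20 kWh: 77.92 × $0.24 = $18.7008
Bill = $22.70

$22.70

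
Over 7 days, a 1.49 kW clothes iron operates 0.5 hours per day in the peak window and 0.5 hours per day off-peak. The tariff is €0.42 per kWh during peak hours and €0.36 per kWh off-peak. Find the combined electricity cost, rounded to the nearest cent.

€4.07

Peak energy = 1.49 kW × 0.5 h × 7 = 5.215 kWh
Off-peak energy = 1.49 kW × 0.5 h × 7 = 5.215 kWh
Cost = 5.215 × €0.42 + 5.215 × €0.36 = €2.1903 + €1.8774 = €4.07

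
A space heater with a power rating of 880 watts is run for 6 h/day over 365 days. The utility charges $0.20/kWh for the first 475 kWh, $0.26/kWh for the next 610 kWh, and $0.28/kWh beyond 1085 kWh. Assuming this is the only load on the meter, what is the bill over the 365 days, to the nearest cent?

$489.42

Runtime = 6 h/day × 365 days = 2190 h
Energy = 0.88 kW × 2190 h = 1927.2 kWh
Tier 1 (0–475 kWh): 475 × $0.20 = $95
Tier 2 (475–1085 kWh): 610 × $0.26 = $158.6
Above 1085 kWh: 842.2 × $0.28 = $235.816
Bill = $489.42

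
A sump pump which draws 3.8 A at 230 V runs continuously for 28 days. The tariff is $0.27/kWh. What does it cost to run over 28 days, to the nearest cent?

Power = 3.8 A × 230 V = 874 W = 0.874 kW
Runtime = 24 h × 28 = 672 h
Energy = 0.874 kW × 672 h = 587.328 kWh
Cost = 587.328 kWh × $0.27/kWh = $158.58

$158.58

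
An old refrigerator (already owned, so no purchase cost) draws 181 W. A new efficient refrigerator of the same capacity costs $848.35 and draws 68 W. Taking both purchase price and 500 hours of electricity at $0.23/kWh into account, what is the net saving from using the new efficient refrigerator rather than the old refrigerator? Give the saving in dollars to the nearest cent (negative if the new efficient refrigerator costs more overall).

-$835.36

old refrigerator: $0.00 + (181/1000) kW × 500 h × $0.23 = $0.00 + $20.815 = $20.815
new efficient refrigerator: $848.35 + (68/1000) kW × 500 h × $0.23 = $848.35 + $7.82 = $856.17
Saving = $20.815 − $856.17 = −$835.355 → -$835.36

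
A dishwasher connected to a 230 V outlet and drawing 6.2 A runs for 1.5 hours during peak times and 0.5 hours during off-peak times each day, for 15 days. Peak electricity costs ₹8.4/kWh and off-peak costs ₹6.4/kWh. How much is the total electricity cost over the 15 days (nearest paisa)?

₹337.96

Power = 6.2 A × 230 V = 1426 W = 1.426 kW
Peak energy = 1.426 kW × 1.5 h × 15 = 32.085 kWh
Off-peak energy = 1.426 kW × 0.5 h × 15 = 10.695 kWh
Cost = 32.085 × ₹8.4 + 10.695 × ₹6.4 = ₹269.514 + ₹68.448 = ₹337.96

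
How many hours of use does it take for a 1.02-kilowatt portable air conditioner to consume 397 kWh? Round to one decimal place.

389.2 h

Hours = 397 kWh ÷ 1.02 kW = 389.2 h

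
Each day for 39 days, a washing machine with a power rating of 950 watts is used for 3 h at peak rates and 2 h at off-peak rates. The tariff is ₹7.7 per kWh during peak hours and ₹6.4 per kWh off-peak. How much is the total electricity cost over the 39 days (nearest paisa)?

₹1330.10

Peak energy = 0.95 kW × 3 h × 39 = 111.15 kWh
Off-peak energy = 0.95 kW × 2 h × 39 = 74.1 kWh
Cost = 111.15 × ₹7.7 + 74.1 × ₹6.4 = ₹855.855 + ₹474.24 = ₹1330.10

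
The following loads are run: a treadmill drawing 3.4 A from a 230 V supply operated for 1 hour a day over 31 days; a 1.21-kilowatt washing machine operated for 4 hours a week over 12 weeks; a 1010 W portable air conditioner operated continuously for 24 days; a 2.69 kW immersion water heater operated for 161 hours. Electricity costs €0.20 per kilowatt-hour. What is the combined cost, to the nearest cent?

treadmill: Power = 3.4 A × 230 V = 782 W = 0.782 kW
treadmill: Runtime = 1 h/day × 31 days = 31 h
treadmill: 0.782 kW × 31 h = 24.242 kWh
washing machine: Runtime = 4 h/week × 12 weeks = 48 h
washing machine: 1.21 kW × 48 h = 58.08 kWh
portable air conditioner: Runtime = 24 h × 24 = 576 h
portable air conditioner: 1.01 kW × 576 h = 581.76 kWh
immersion water heater: 2.69 kW × 161 h = 433.09 kWh
Total energy = 1097.172 kWh
Cost = 1097.172 × €0.20 = €219.43

€219.43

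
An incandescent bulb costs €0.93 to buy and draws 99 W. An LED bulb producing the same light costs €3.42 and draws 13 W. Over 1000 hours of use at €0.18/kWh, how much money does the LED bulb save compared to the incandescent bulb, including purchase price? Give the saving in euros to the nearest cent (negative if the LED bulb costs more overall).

€12.99

incandescent bulb: €0.93 + (99/1000) kW × 1000 h × €0.18 = €0.93 + €17.82 = €18.75
LED bulb: €3.42 + (13/1000) kW × 1000 h × €0.18 = €3.42 + €2.34 = €5.76
Saving = €18.75 − €5.76 = €12.99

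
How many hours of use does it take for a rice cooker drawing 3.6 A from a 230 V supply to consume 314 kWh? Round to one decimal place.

379.2 h

Power = 3.6 A × 230 V = 828 W = 0.828 kW
Hours = 314 kWh ÷ 0.828 kW = 379.2 h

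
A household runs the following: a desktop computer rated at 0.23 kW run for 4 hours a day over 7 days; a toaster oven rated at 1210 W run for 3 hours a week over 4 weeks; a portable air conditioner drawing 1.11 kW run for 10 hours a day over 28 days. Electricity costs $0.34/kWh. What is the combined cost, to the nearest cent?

desktop computer: Runtime = 4 h/day × 7 days = 28 h
desktop computer: 0.23 kW × 28 h = 6.44 kWh
toaster oven: Runtime = 3 h/week × 4 weeks = 12 h
toaster oven: 1.21 kW × 12 h = 14.52 kWh
portable air conditioner: Runtime = 10 h/day × 28 days = 280 h
portable air conditioner: 1.11 kW × 280 h = 310.8 kWh
Total energy = 331.76 kWh
Cost = 331.76 × $0.34 = $112.80

$112.80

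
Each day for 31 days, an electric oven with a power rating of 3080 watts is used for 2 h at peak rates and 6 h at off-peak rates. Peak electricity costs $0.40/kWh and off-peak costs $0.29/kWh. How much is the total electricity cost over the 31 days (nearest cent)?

Peak energy = 3.08 kW × 2 h × 31 = 190.96 kWh
Off-peak energy = 3.08 kW × 6 h × 31 = 572.88 kWh
Cost = 190.96 × $0.40 + 572.88 × $0.29 = $76.384 + $166.1352 = $242.52

$242.52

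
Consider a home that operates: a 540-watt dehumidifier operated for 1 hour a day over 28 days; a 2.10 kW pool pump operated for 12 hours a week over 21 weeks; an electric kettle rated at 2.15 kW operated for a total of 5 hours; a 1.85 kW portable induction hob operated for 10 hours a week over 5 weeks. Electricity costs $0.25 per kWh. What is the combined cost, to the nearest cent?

dehumidifier: Runtime = 1 h/day × 28 days = 28 h
dehumidifier: 0.54 kW × 28 h = 15.12 kWh
pool pump: Runtime = 12 h/week × 21 weeks = 252 h
pool pump: 2.1 kW × 252 h = 529.2 kWh
electric kettle: 2.15 kW × 5 h = 10.75 kWh
portable induction hob: Runtime = 10 h/week × 5 weeks = 50 h
portable induction hob: 1.85 kW × 50 h = 92.5 kWh
Total energy = 647.57 kWh
Cost = 647.57 × $0.25 = $161.89

$161.89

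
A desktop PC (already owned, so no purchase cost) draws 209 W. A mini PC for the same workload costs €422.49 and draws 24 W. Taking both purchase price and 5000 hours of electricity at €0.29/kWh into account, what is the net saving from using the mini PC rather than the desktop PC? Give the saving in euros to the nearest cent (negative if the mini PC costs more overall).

-€154.24

desktop PC: €0.00 + (209/1000) kW × 5000 h × €0.29 = €0.00 + €303.05 = €303.05
mini PC: €422.49 + (24/1000) kW × 5000 h × €0.29 = €422.49 + €34.8 = €457.29
Saving = €303.05 − €457.29 = −€154.24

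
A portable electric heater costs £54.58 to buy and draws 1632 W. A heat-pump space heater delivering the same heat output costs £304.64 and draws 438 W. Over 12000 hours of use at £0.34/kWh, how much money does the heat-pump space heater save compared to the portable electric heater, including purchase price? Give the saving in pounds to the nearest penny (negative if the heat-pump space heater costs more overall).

portable electric heater: £54.58 + (1632/1000) kW × 12000 h × £0.34 = £54.58 + £6658.56 = £6713.14
heat-pump space heater: £304.64 + (438/1000) kW × 12000 h × £0.34 = £304.64 + £1787.04 = £2091.68
Saving = £6713.14 − £2091.68 = £4621.46

£4621.46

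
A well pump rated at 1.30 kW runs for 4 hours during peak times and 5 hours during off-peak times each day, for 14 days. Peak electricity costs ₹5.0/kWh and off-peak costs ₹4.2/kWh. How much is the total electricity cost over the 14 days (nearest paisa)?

Peak energy = 1.3 kW × 4 h × 14 = 72.8 kWh
Off-peak energy = 1.3 kW × 5 h × 14 = 91 kWh
Cost = 72.8 × ₹5.0 + 91 × ₹4.2 = ₹364 + ₹382.2 = ₹746.20

₹746.20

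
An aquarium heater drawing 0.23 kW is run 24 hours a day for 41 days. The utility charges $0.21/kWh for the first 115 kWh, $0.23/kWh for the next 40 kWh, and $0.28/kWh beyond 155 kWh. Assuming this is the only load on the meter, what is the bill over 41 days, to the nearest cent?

$53.32

Runtime = 24 h × 41 = 984 h
Energy = 0.23 kW × 984 h = 226.32 kWh
Tier 1 (0–115 kWh): 115 × $0.21 = $24.15
Tier 2 (115–155 kWh): 40 × $0.23 = $9.2
Above 155 kWh: 71.32 × $0.28 = $19.9696
Bill = $53.32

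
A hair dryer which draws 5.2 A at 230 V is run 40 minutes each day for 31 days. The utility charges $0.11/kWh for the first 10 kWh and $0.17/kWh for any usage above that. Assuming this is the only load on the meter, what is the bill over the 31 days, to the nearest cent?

Power = 5.2 A × 230 V = 1196 W = 1.196 kW
Runtime = 40 min × 31 = 1240 min = 20.666666… h
Energy = 1.196 kW × 20.666666… h = 24.717333… kWh
Tier 1 (0–10 kWh): 10 × $0.11 = $1.1
Above 10 kWh: 14.717333… × $0.17 = $2.501946…
Bill = $3.60

$3.60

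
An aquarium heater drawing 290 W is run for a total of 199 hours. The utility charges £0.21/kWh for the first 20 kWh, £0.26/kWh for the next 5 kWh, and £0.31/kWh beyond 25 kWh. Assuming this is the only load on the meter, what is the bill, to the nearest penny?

Energy = 0.29 kW × 199 h = 57.71 kWh
Tier 1 (0–20 kWh): 20 × £0.21 = £4.2
Tier 2 (20–25 kWh): 5 × £0.26 = £1.3
Above 25 kWh: 32.71 × £0.31 = £10.1401
Bill = £15.64

£15.64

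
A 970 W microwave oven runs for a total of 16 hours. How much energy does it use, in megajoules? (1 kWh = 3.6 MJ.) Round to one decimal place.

Energy = 0.97 kW × 16 h = 15.52 kWh
= 15.52 × 3.6 MJ = 55.9 MJ

55.9 MJ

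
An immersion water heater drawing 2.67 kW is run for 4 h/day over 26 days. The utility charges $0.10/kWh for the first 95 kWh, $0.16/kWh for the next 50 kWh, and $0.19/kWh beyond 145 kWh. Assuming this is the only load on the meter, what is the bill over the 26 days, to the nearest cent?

Runtime = 4 h/day × 26 days = 104 h
Energy = 2.67 kW × 104 h = 277.68 kWh
Tier 1 (0–95 kWh): 95 × $0.10 = $9.5
Tier 2 (95–145 kWh): 50 × $0.16 = $8
Above 145 kWh: 132.68 × $0.19 = $25.2092
Bill = $42.71

$42.71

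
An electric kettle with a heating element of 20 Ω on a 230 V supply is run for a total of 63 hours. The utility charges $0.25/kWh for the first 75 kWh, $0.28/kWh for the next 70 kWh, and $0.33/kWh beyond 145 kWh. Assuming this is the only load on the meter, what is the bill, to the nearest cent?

$45.49

Power = V²/R = 230²/20 = 2645 W = 2.645 kW
Energy = 2.645 kW × 63 h = 166.635 kWh
Tier 1 (0–75 kWh): 75 × $0.25 = $18.75
Tier 2 (75–145 kWh): 70 × $0.28 = $19.6
Above 145 kWh: 21.635 × $0.33 = $7.13955
Bill = $45.49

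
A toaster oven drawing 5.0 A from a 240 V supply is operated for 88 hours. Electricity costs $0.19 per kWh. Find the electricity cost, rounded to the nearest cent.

Power = 5.0 A × 240 V = 1200 W = 1.2 kW
Energy = 1.2 kW × 88 h = 105.6 kWh
Cost = 105.6 kWh × $0.19/kWh = $20.06

$20.06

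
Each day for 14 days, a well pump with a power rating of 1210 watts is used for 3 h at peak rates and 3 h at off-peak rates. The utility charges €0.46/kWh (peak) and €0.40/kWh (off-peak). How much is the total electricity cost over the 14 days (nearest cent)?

Peak energy = 1.21 kW × 3 h × 14 = 50.82 kWh
Off-peak energy = 1.21 kW × 3 h × 14 = 50.82 kWh
Cost = 50.82 × €0.46 + 50.82 × €0.40 = €23.3772 + €20.328 = €43.71

€43.71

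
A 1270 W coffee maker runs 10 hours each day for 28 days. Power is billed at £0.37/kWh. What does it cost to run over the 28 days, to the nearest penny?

£131.57

Runtime = 10 h/day × 28 days = 280 h
Energy = 1.27 kW × 280 h = 355.6 kWh
Cost = 355.6 kWh × £0.37/kWh = £131.57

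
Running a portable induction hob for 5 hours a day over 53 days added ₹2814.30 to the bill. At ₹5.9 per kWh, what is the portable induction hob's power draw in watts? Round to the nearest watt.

Energy = ₹2814.30 ÷ ₹5.9/kWh = 477 kWh
Runtime = 5 h/day × 53 days = 265 h
Power = 477 kWh ÷ 265 h = 1.8 kW = 1800 W

1800 W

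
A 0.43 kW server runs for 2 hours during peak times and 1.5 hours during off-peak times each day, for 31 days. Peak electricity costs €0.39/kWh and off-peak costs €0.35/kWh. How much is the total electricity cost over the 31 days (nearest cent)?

€17.40

Peak energy = 0.43 kW × 2 h × 31 = 26.66 kWh
Off-peak energy = 0.43 kW × 1.5 h × 31 = 19.995 kWh
Cost = 26.66 × €0.39 + 19.995 × €0.35 = €10.3974 + €6.99825 = €17.40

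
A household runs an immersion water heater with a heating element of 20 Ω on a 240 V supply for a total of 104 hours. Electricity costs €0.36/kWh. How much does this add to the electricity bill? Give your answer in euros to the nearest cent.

Power = V²/R = 240²/20 = 2880 W = 2.88 kW
Energy = 2.88 kW × 104 h = 299.52 kWh
Cost = 299.52 kWh × €0.36/kWh = €107.83

€107.83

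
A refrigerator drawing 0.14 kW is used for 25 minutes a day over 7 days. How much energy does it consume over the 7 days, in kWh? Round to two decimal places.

0.41 kWh

Runtime = 25 min × 7 = 175 min = 2.916666… h
Energy = 0.14 kW × 2.916666… h = 0.408333… kWh ≈ 0.41 kWh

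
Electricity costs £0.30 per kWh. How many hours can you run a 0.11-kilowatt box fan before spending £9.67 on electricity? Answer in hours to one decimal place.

293.0 h

Energy available = £9.67 ÷ £0.30/kWh = 32.2333 kWh
Hours = 32.2333 kWh ÷ 0.11 kW = 293.0 h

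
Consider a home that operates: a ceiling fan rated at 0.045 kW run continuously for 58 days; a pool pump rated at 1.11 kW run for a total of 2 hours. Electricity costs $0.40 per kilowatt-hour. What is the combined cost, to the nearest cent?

$25.94

ceiling fan: Runtime = 24 h × 58 = 1392 h
ceiling fan: 0.045 kW × 1392 h = 62.64 kWh
pool pump: 1.11 kW × 2 h = 2.22 kWh
Total energy = 64.86 kWh
Cost = 64.86 × $0.40 = $25.94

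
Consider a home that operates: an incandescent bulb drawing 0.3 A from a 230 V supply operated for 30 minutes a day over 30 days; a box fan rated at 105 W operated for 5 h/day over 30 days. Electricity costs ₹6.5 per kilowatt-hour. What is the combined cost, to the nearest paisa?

incandescent bulb: Power = 0.3 A × 230 V = 69 W = 0.069 kW
incandescent bulb: Runtime = 30 min × 30 = 900 min = 15 h
incandescent bulb: 0.069 kW × 15 h = 1.035 kWh
box fan: Runtime = 5 h/day × 30 days = 150 h
box fan: 0.105 kW × 150 h = 15.75 kWh
Total energy = 16.785 kWh
Cost = 16.785 × ₹6.5 = ₹109.10

₹109.10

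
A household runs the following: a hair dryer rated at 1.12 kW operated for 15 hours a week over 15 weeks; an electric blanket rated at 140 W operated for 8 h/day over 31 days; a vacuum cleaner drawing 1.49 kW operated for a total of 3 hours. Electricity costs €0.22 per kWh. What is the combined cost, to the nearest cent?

hair dryer: Runtime = 15 h/week × 15 weeks = 225 h
hair dryer: 1.12 kW × 225 h = 252 kWh
electric blanket: Runtime = 8 h/day × 31 days = 248 h
electric blanket: 0.14 kW × 248 h = 34.72 kWh
vacuum cleaner: 1.49 kW × 3 h = 4.47 kWh
Total energy = 291.19 kWh
Cost = 291.19 × €0.22 = €64.06

€64.06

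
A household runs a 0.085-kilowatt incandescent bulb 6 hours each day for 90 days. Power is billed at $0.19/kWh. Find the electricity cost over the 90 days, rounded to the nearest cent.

Runtime = 6 h/day × 90 days = 540 h
Energy = 0.085 kW × 540 h = 45.9 kWh
Cost = 45.9 kWh × $0.19/kWh = $8.72

$8.72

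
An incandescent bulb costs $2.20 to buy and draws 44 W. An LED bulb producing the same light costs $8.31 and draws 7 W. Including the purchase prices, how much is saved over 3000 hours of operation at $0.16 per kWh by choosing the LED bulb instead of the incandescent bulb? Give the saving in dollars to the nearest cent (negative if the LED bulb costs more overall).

incandescent bulb: $2.20 + (44/1000) kW × 3000 h × $0.16 = $2.20 + $21.12 = $23.32
LED bulb: $8.31 + (7/1000) kW × 3000 h × $0.16 = $8.31 + $3.36 = $11.67
Saving = $23.32 − $11.67 = $11.65

$11.65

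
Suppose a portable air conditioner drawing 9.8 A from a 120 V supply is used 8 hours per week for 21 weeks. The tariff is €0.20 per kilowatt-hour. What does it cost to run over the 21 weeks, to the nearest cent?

€39.51

Power = 9.8 A × 120 V = 1176 W = 1.176 kW
Runtime = 8 h/week × 21 weeks = 168 h
Energy = 1.176 kW × 168 h = 197.568 kWh
Cost = 197.568 kWh × €0.20/kWh = €39.51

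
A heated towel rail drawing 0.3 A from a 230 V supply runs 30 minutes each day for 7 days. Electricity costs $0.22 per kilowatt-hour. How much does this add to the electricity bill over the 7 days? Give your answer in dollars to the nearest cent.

Power = 0.3 A × 230 V = 69 W = 0.069 kW
Runtime = 30 min × 7 = 210 min = 3.5 h
Energy = 0.069 kW × 3.5 h = 0.2415 kWh
Cost = 0.2415 kWh × $0.22/kWh = $0.05

$0.05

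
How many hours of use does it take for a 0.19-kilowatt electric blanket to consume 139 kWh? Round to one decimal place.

731.6 h

Hours = 139 kWh ÷ 0.19 kW = 731.6 h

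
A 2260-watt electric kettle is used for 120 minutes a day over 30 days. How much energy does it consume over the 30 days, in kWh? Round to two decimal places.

135.60 kWh

Runtime = 120 min × 30 = 3600 min = 60 h
Energy = 2.26 kW × 60 h = 135.6 kWh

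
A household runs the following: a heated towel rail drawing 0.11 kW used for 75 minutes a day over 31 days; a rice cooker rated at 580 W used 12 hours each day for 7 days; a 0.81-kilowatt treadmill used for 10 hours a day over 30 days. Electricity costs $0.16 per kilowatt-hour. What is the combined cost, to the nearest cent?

heated towel rail: Runtime = 75 min × 31 = 2325 min = 38.75 h
heated towel rail: 0.11 kW × 38.75 h = 4.2625 kWh
rice cooker: Runtime = 12 h/day × 7 days = 84 h
rice cooker: 0.58 kW × 84 h = 48.72 kWh
treadmill: Runtime = 10 h/day × 30 days = 300 h
treadmill: 0.81 kW × 300 h = 243 kWh
Total energy = 295.9825 kWh
Cost = 295.9825 × $0.16 = $47.36

$47.36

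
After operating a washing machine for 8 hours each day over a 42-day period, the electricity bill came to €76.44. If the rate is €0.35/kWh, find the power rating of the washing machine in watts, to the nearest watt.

650 W

Energy = €76.44 ÷ €0.35/kWh = 218.4 kWh
Runtime = 8 h/day × 42 days = 336 h
Power = 218.4 kWh ÷ 336 h = 0.65 kW = 650 W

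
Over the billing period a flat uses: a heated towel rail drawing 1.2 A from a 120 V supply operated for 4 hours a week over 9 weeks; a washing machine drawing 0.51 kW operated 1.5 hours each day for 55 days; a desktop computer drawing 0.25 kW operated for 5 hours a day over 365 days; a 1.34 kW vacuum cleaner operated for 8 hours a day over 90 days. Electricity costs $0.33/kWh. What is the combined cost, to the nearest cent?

$484.54

heated towel rail: Power = 1.2 A × 120 V = 144 W = 0.144 kW
heated towel rail: Runtime = 4 h/week × 9 weeks = 36 h
heated towel rail: 0.144 kW × 36 h = 5.184 kWh
washing machine: Runtime = 1.5 h/day × 55 days = 82.5 h
washing machine: 0.51 kW × 82.5 h = 42.075 kWh
desktop computer: Runtime = 5 h/day × 365 days = 1825 h
desktop computer: 0.25 kW × 1825 h = 456.25 kWh
vacuum cleaner: Runtime = 8 h/day × 90 days = 720 h
vacuum cleaner: 1.34 kW × 720 h = 964.8 kWh
Total energy = 1468.309 kWh
Cost = 1468.309 × $0.33 = $484.54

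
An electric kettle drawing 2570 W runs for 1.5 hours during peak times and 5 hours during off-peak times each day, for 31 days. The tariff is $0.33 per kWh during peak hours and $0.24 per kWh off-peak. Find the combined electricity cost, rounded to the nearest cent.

Peak energy = 2.57 kW × 1.5 h × 31 = 119.505 kWh
Off-peak energy = 2.57 kW × 5 h × 31 = 398.35 kWh
Cost = 119.505 × $0.33 + 398.35 × $0.24 = $39.43665 + $95.604 = $135.04

$135.04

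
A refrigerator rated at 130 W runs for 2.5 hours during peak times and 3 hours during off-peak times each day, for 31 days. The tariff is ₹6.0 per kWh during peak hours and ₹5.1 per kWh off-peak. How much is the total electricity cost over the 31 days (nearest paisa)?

Peak energy = 0.13 kW × 2.5 h × 31 = 10.075 kWh
Off-peak energy = 0.13 kW × 3 h × 31 = 12.09 kWh
Cost = 10.075 × ₹6.0 + 12.09 × ₹5.1 = ₹60.45 + ₹61.659 = ₹122.11

₹122.11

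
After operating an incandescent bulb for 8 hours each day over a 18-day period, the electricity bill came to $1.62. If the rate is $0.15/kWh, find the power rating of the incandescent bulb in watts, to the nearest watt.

Energy = $1.62 ÷ $0.15/kWh = 10.8 kWh
Runtime = 8 h/day × 18 days = 144 h
Power = 10.8 kWh ÷ 144 h = 0.075 kW = 75 W

75 W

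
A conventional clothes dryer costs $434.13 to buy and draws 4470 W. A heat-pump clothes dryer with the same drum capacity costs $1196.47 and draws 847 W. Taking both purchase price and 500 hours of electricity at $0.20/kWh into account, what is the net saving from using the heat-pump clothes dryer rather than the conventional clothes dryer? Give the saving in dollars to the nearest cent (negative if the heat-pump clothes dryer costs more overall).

conventional clothes dryer: $434.13 + (4470/1000) kW × 500 h × $0.20 = $434.13 + $447 = $881.13
heat-pump clothes dryer: $1196.47 + (847/1000) kW × 500 h × $0.20 = $1196.47 + $84.7 = $1281.17
Saving = $881.13 − $1281.17 = −$400.04

-$400.04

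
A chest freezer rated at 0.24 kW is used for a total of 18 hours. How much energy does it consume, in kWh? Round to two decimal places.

4.32 kWh

Energy = 0.24 kW × 18 h = 4.32 kWh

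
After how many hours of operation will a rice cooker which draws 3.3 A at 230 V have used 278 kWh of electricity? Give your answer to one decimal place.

366.3 h

Power = 3.3 A × 230 V = 759 W = 0.759 kW
Hours = 278 kWh ÷ 0.759 kW = 366.3 h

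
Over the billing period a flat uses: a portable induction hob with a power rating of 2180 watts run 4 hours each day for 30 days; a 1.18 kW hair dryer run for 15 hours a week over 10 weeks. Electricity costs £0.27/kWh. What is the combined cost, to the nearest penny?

£118.42

portable induction hob: Runtime = 4 h/day × 30 days = 120 h
portable induction hob: 2.18 kW × 120 h = 261.6 kWh
hair dryer: Runtime = 15 h/week × 10 weeks = 150 h
hair dryer: 1.18 kW × 150 h = 177 kWh
Total energy = 438.6 kWh
Cost = 438.6 × £0.27 = £118.42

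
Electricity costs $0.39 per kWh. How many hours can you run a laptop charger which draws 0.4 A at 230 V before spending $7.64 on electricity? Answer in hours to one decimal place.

Power = 0.4 A × 230 V = 92 W = 0.092 kW
Energy available = $7.64 ÷ $0.39/kWh = 19.5897 kWh
Hours = 19.5897 kWh ÷ 0.092 kW = 212.9 h

212.9 h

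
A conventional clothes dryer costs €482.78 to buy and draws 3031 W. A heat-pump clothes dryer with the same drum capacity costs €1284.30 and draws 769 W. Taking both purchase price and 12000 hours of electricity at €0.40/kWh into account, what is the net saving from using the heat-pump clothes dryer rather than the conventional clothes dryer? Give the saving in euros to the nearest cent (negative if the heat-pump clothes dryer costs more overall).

conventional clothes dryer: €482.78 + (3031/1000) kW × 12000 h × €0.40 = €482.78 + €14548.8 = €15031.58
heat-pump clothes dryer: €1284.30 + (769/1000) kW × 12000 h × €0.40 = €1284.30 + €3691.2 = €4975.5
Saving = €15031.58 − €4975.5 = €10056.08

€10056.08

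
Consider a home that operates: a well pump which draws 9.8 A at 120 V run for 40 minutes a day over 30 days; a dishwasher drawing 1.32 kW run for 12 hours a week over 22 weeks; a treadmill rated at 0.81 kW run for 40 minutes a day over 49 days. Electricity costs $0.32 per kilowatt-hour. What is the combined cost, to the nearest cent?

well pump: Power = 9.8 A × 120 V = 1176 W = 1.176 kW
well pump: Runtime = 40 min × 30 = 1200 min = 20 h
well pump: 1.176 kW × 20 h = 23.52 kWh
dishwasher: Runtime = 12 h/week × 22 weeks = 264 h
dishwasher: 1.32 kW × 264 h = 348.48 kWh
treadmill: Runtime = 40 min × 49 = 1960 min = 32.666666… h
treadmill: 0.81 kW × 32.666666… h = 26.46 kWh
Total energy = 398.46 kWh
Cost = 398.46 × $0.32 = $127.51

$127.51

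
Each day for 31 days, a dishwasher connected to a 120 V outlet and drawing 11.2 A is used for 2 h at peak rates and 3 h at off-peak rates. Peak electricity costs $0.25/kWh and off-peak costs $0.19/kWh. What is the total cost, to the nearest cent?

$44.58

Power = 11.2 A × 120 V = 1344 W = 1.344 kW
Peak energy = 1.344 kW × 2 h × 31 = 83.328 kWh
Off-peak energy = 1.344 kW × 3 h × 31 = 124.992 kWh
Cost = 83.328 × $0.25 + 124.992 × $0.19 = $20.832 + $23.74848 = $44.58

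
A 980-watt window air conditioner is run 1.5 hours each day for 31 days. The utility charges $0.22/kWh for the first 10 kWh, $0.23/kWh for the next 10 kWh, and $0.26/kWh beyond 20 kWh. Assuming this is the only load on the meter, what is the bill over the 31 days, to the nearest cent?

$11.15

Runtime = 1.5 h/day × 31 days = 46.5 h
Energy = 0.98 kW × 46.5 h = 45.57 kWh
Tier 1 (0–10 kWh): 10 × $0.22 = $2.2
Tier 2 (10–20 kWh): 10 × $0.23 = $2.3
Above 20 kWh: 25.57 × $0.26 = $6.6482
Bill = $11.15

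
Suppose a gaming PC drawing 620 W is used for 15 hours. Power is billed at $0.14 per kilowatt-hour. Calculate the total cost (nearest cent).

Energy = 0.62 kW × 15 h = 9.3 kWh
Cost = 9.3 kWh × $0.14/kWh = $1.30

$1.30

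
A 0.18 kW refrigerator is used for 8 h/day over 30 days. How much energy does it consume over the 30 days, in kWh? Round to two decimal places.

43.20 kWh

Runtime = 8 h/day × 30 days = 240 h
Energy = 0.18 kW × 240 h = 43.2 kWh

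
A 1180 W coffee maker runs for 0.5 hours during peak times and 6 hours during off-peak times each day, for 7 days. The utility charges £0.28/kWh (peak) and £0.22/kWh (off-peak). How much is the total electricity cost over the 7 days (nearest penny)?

£12.06

Peak energy = 1.18 kW × 0.5 h × 7 = 4.13 kWh
Off-peak energy = 1.18 kW × 6 h × 7 = 49.56 kWh
Cost = 4.13 × £0.28 + 49.56 × £0.22 = £1.1564 + £10.9032 = £12.06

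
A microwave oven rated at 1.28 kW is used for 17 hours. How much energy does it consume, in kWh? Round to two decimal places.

21.76 kWh

Energy = 1.28 kW × 17 h = 21.76 kWh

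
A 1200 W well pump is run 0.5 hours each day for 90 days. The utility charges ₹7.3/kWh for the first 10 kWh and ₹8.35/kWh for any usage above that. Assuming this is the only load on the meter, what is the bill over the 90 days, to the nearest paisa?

₹440.40

Runtime = 0.5 h/day × 90 days = 45 h
Energy = 1.2 kW × 45 h = 54 kWh
Tier 1 (0–10 kWh): 10 × ₹7.3 = ₹73
Above 10 kWh: 44 × ₹8.35 = ₹367.4
Bill = ₹440.40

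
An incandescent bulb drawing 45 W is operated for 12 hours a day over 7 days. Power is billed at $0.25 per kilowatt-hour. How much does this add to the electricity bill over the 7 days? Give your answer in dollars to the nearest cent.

Runtime = 12 h/day × 7 days = 84 h
Energy = 0.045 kW × 84 h = 3.78 kWh
Cost = 3.78 kWh × $0.25/kWh = $0.95

$0.95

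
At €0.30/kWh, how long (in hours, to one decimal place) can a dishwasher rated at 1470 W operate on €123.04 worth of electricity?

Energy available = €123.04 ÷ €0.30/kWh = 410.1333 kWh
Hours = 410.1333 kWh ÷ 1.47 kW = 279.0 h

279.0 h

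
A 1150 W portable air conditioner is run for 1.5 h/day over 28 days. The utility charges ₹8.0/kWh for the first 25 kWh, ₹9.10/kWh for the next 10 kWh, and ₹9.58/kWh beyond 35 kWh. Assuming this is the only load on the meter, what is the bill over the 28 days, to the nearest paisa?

Runtime = 1.5 h/day × 28 days = 42 h
Energy = 1.15 kW × 42 h = 48.3 kWh
Tier 1 (0–25 kWh): 25 × ₹8.0 = ₹200
Tier 2 (25–35 kWh): 10 × ₹9.10 = ₹91
Above 35 kWh: 13.3 × ₹9.58 = ₹127.414
Bill = ₹418.41

₹418.41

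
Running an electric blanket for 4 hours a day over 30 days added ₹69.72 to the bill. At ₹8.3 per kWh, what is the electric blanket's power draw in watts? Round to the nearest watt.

70 W

Energy = ₹69.72 ÷ ₹8.3/kWh = 8.4 kWh
Runtime = 4 h/day × 30 days = 120 h
Power = 8.4 kWh ÷ 120 h = 0.07 kW = 70 W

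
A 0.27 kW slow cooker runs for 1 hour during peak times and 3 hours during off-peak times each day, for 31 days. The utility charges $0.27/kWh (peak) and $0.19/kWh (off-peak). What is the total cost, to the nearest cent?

$7.03

Peak energy = 0.27 kW × 1 h × 31 = 8.37 kWh
Off-peak energy = 0.27 kW × 3 h × 31 = 25.11 kWh
Cost = 8.37 × $0.27 + 25.11 × $0.19 = $2.2599 + $4.7709 = $7.03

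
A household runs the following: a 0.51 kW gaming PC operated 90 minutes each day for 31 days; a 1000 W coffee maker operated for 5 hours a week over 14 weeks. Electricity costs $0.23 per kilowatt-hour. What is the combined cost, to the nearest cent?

$21.55

gaming PC: Runtime = 90 min × 31 = 2790 min = 46.5 h
gaming PC: 0.51 kW × 46.5 h = 23.715 kWh
coffee maker: Runtime = 5 h/week × 14 weeks = 70 h
coffee maker: 1 kW × 70 h = 70 kWh
Total energy = 93.715 kWh
Cost = 93.715 × $0.23 = $21.55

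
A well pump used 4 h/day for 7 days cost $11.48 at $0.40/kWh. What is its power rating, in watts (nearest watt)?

Energy = $11.48 ÷ $0.40/kWh = 28.7 kWh
Runtime = 4 h/day × 7 days = 28 h
Power = 28.7 kWh ÷ 28 h = 1.025 kW = 1025 W

1025 W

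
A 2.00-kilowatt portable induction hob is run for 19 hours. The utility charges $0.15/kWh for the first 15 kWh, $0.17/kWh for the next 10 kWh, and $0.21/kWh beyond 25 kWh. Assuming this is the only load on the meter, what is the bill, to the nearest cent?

Energy = 2 kW × 19 h = 38 kWh
Tier 1 (0–15 kWh): 15 × $0.15 = $2.25
Tier 2 (15–25 kWh): 10 × $0.17 = $1.7
Above 25 kWh: 13 × $0.21 = $2.73
Bill = $6.68

$6.68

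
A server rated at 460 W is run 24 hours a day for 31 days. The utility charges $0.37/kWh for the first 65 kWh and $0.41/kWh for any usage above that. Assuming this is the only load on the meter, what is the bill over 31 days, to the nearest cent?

$137.72

Runtime = 24 h × 31 = 744 h
Energy = 0.46 kW × 744 h = 342.24 kWh
Tier 1 (0–65 kWh): 65 × $0.37 = $24.05
Above 65 kWh: 277.24 × $0.41 = $113.6684
Bill = $137.72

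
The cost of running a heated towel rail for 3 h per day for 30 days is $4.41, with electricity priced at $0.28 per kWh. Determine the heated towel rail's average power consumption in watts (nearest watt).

175 W

Energy = $4.41 ÷ $0.28/kWh = 15.75 kWh
Runtime = 3 h/day × 30 days = 90 h
Power = 15.75 kWh ÷ 90 h = 0.175 kW = 175 W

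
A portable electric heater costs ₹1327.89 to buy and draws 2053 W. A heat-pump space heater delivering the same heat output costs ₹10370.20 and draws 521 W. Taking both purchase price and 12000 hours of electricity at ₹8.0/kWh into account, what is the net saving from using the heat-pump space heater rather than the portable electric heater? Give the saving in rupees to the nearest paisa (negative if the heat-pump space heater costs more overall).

₹138029.69

portable electric heater: ₹1327.89 + (2053/1000) kW × 12000 h × ₹8.0 = ₹1327.89 + ₹197088 = ₹198415.89
heat-pump space heater: ₹10370.20 + (521/1000) kW × 12000 h × ₹8.0 = ₹10370.20 + ₹50016 = ₹60386.2
Saving = ₹198415.89 − ₹60386.2 = ₹138029.69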